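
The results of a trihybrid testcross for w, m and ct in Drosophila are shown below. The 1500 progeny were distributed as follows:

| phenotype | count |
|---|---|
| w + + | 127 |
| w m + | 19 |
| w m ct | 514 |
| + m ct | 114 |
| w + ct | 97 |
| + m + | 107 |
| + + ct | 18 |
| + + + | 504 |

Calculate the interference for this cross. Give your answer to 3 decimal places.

The two most frequent reciprocal classes, w m ct and + + +, are the parental types, so the F1 was w m ct / + + +.
The two rarest classes, w m + and + + ct, are the double crossovers. Comparing them with the parentals, only the ct allele has switched, so ct is the middle locus and the order is w – ct – m.
w–ct: (241 + 37)/1500 = 0.1853; ct–m: (204 + 37)/1500 = 0.1607.
Expected DCO frequency = 0.1853 × 0.1607 ≈ 0.02978; observed = 37/1500 ≈ 0.02467.
Coefficient of coincidence = 0.02467/0.02978 ≈ 0.828; interference = 1 − 0.828 = 0.172.

0.172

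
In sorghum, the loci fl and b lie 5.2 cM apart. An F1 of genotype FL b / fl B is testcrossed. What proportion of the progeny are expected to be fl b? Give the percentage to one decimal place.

A map distance of 5.2 cM corresponds to a recombination frequency of 0.052.
The F1 is FL b / fl B, so fl b is a recombinant gamete class with expected frequency r/2 = 0.052/2 = 0.0260.
That is 0.0260 = 2.6% of the progeny.

2.6%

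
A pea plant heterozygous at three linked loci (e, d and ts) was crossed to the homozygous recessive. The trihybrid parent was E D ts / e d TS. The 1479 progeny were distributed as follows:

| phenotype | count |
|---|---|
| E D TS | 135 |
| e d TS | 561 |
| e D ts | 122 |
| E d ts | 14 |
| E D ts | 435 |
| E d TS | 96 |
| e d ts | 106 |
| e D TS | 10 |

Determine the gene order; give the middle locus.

The two rarest classes, E d ts and e D TS, are the double crossovers. Comparing them with the parentals, only the d allele has switched, so d is the middle locus and the order is ts – d – e.

d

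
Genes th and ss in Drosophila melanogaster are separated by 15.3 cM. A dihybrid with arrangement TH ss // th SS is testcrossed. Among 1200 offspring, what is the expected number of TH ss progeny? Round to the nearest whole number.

A map distance of 15.3 cM corresponds to a recombination frequency of 0.153.
The F1 is TH ss / th SS, so TH ss is a parental gamete class with expected frequency (1 − r)/2 = 0.847/2 = 0.4235.
Expected number = 0.4235 × 1200 = 508.20 ≈ 508.

508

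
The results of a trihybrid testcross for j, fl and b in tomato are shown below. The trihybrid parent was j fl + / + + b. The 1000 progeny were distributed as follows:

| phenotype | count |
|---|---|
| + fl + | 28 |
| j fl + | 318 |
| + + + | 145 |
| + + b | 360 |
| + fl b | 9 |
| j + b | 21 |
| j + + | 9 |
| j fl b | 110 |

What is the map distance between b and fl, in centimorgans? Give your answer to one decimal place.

The two rarest classes, j + + and + fl b, are the double crossovers. Comparing them with the parentals, only the fl allele has switched, so fl is the middle locus and the order is j – fl – b.
Crossovers in the fl–b interval produce the single-crossover classes j fl b and + + + (110 + 145 = 255) plus the double crossovers (18).
RF(fl–b) = (255 + 18) / 1000 = 273/1000 = 0.2730 → 27.3 centimorgans.

27.3 centimorgans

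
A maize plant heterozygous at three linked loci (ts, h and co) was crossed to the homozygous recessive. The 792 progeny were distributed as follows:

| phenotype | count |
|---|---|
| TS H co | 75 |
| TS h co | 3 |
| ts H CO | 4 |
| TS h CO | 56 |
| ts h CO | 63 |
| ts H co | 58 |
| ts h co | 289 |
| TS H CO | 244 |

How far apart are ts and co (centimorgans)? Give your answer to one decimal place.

18.3 centimorgans

The two most frequent reciprocal classes, TS H CO and ts h co, are the parental types, so the F1 was TS H CO / ts h co.
The two rarest classes, ts H CO and TS h co, are the double crossovers. Comparing them with the parentals, only the ts allele has switched, so ts is the middle locus and the order is h – ts – co.
Crossovers in the ts–co interval produce the single-crossover classes TS H co and ts h CO (75 + 63 = 138) plus the double crossovers (7).
RF(ts–co) = (138 + 7) / 792 = 145/792 = 0.1831 → 18.3 centimorgans.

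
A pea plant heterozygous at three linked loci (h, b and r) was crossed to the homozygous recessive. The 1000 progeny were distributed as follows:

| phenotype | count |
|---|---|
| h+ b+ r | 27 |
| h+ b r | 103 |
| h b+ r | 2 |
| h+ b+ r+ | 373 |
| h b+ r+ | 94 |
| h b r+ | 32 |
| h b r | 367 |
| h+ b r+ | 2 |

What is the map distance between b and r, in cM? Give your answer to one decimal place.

The two most frequent reciprocal classes, h b r and h+ b+ r+, are the parental types, so the F1 was h b r / h+ b+ r+.
The two rarest classes, h b+ r and h+ b r+, are the double crossovers. Comparing them with the parentals, only the b allele has switched, so b is the middle locus and the order is r – b – h.
Crossovers in the r–b interval produce the single-crossover classes h b r+ and h+ b+ r (32 + 27 = 59) plus the double crossovers (4).
RF(r–b) = (59 + 4) / 1000 = 63/1000 = 0.0630 → 6.3 cM.

6.3 cM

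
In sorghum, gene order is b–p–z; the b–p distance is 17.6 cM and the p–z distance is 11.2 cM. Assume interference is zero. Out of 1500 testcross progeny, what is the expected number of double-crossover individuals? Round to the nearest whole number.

30

Map distances give recombination frequencies of 0.176 and 0.112 for the two intervals.
With no interference, expected double-crossover frequency = 0.176 × 0.112 = 0.01971.
Expected number = 0.01971 × 1500 = 29.57 ≈ 30.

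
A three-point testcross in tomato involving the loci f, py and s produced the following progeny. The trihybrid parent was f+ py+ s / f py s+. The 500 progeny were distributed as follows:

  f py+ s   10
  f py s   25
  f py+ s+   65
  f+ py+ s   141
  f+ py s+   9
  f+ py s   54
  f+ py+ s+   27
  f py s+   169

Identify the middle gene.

f

The two rarest classes, f py+ s and f+ py s+, are the double crossovers. Comparing them with the parentals, only the f allele has switched, so f is the middle locus and the order is py – f – s.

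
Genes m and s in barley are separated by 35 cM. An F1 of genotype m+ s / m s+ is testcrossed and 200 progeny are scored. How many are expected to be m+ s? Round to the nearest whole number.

A map distance of 35 cM corresponds to a recombination frequency of 0.350.
The F1 is m+ s / m s+, so m+ s is a parental gamete class with expected frequency (1 − r)/2 = 0.650/2 = 0.3250.
Expected number = 0.3250 × 200 = 65.00 ≈ 65.

65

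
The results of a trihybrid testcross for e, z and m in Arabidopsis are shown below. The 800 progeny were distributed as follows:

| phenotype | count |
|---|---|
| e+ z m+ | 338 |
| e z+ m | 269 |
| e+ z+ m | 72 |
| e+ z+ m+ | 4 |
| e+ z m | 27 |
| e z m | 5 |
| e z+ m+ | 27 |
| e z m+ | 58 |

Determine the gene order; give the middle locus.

z

The two most frequent reciprocal classes, e+ z m+ and e z+ m, are the parental types, so the F1 was e+ z m+ / e z+ m.
The two rarest classes, e+ z+ m+ and e z m, are the double crossovers. Comparing them with the parentals, only the z allele has switched, so z is the middle locus and the order is m – z – e.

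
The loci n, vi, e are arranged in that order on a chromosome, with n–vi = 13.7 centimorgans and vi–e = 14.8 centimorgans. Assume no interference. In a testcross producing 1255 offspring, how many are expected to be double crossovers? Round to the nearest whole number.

Map distances give recombination frequencies of 0.137 and 0.148 for the two intervals.
With no interference, expected double-crossover frequency = 0.137 × 0.148 = 0.02028.
Expected number = 0.02028 × 1255 = 25.45 ≈ 25.

25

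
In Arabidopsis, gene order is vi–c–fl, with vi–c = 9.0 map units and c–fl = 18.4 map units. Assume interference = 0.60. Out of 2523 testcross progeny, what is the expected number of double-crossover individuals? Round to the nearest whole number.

Map distances give recombination frequencies of 0.090 and 0.184 for the two intervals.
With interference 0.60 (so coincidence = 0.40), expected double-crossover frequency = 0.090 × 0.184 × 0.40 = 0.00662.
Expected number = 0.00662 × 2523 = 16.71 ≈ 17.

17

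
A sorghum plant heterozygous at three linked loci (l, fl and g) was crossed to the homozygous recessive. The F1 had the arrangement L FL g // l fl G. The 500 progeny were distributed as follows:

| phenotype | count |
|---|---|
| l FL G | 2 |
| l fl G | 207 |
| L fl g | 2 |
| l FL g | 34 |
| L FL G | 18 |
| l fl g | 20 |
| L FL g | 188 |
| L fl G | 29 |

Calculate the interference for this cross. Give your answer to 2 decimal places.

0.29

The two rarest classes, L fl g and l FL G, are the double crossovers. Comparing them with the parentals, only the fl allele has switched, so fl is the middle locus and the order is g – fl – l.
g–fl: (38 + 4)/500 = 0.0840; fl–l: (63 + 4)/500 = 0.1340.
Expected DCO frequency = 0.0840 × 0.1340 ≈ 0.01126; observed = 4/500 ≈ 0.00800.
Coefficient of coincidence = 0.00800/0.01126 ≈ 0.71; interference = 1 − 0.71 = 0.29.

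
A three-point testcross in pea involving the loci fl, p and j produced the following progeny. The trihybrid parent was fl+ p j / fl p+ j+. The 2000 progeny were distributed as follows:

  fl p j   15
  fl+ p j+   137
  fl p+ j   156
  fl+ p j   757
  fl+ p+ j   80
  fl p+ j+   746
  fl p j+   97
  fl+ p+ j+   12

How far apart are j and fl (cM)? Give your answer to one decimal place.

The two rarest classes, fl p j and fl+ p+ j+, are the double crossovers. Comparing them with the parentals, only the fl allele has switched, so fl is the middle locus and the order is j – fl – p.
Crossovers in the j–fl interval produce the single-crossover classes fl+ p j+ and fl p+ j (137 + 156 = 293) plus the double crossovers (27).
RF(j–fl) = (293 + 27) / 2000 = 320/2000 = 0.1600 → 16.0 cM.

16.0 cM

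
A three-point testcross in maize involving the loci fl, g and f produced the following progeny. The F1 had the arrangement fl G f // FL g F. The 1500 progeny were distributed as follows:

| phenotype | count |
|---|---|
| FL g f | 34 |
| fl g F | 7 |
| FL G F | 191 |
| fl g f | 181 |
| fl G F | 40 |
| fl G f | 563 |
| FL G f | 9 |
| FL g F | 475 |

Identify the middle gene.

The two rarest classes, FL G f and fl g F, are the double crossovers. Comparing them with the parentals, only the fl allele has switched, so fl is the middle locus and the order is g – fl – f.

fl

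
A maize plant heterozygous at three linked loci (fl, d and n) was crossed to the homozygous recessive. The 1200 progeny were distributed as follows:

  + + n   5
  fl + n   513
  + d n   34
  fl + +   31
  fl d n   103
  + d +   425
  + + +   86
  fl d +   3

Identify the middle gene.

fl

The two most frequent reciprocal classes, + d + and fl + n, are the parental types, so the F1 was + d + / fl + n.
The two rarest classes, fl d + and + + n, are the double crossovers. Comparing them with the parentals, only the fl allele has switched, so fl is the middle locus and the order is d – fl – n.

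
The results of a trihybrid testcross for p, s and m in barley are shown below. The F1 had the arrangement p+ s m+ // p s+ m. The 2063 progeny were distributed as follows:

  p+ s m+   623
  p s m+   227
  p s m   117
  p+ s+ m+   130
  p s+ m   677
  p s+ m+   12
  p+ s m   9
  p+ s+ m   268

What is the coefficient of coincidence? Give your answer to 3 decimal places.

0.313

The two rarest classes, p+ s m and p s+ m+, are the double crossovers. Comparing them with the parentals, only the m allele has switched, so m is the middle locus and the order is s – m – p.
s–m: (247 + 21)/2063 = 0.1299; m–p: (495 + 21)/2063 = 0.2501.
Expected DCO frequency = 0.1299 × 0.2501 ≈ 0.03249; observed = 21/2063 ≈ 0.01018.
Coefficient of coincidence = 0.01018/0.03249 ≈ 0.313.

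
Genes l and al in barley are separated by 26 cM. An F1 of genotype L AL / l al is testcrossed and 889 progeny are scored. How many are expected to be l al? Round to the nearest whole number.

329

A map distance of 26 cM corresponds to a recombination frequency of 0.260.
The F1 is L AL / l al, so l al is a parental gamete class with expected frequency (1 − r)/2 = 0.740/2 = 0.3700.
Expected number = 0.3700 × 889 = 328.93 ≈ 329.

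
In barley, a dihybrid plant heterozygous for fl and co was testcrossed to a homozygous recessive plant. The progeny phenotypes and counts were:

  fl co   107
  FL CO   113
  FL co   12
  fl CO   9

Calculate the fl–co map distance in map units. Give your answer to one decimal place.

The two most frequent classes, FL CO (113) and fl co (107), are the parental types, so the F1 was FL CO / fl co.
The recombinant classes are FL co and fl CO: 12 + 9 = 21.
Recombination frequency = 21/241 = 0.0871 ≈ 8.7%, i.e. 8.7 map units.

8.7 map units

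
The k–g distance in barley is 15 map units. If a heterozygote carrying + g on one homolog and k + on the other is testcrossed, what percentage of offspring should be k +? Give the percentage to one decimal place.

42.5%

A map distance of 15 map units corresponds to a recombination frequency of 0.150.
The F1 is + g / k +, so k + is a parental gamete class with expected frequency (1 − r)/2 = 0.850/2 = 0.4250.
That is 0.4250 = 42.5% of the progeny.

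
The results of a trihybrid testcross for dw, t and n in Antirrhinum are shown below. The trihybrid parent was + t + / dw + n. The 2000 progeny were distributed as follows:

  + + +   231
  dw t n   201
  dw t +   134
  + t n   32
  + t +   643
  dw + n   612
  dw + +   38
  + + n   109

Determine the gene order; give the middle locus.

n

The two rarest classes, + t n and dw + +, are the double crossovers. Comparing them with the parentals, only the n allele has switched, so n is the middle locus and the order is t – n – dw.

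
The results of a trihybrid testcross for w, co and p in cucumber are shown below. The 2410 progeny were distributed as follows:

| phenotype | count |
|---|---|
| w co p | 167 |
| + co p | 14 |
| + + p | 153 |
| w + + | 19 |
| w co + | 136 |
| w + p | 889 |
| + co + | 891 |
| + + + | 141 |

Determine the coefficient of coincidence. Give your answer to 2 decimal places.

The two most frequent reciprocal classes, w + p and + co +, are the parental types, so the F1 was w + p / + co +.
The two rarest classes, w + + and + co p, are the double crossovers. Comparing them with the parentals, only the p allele has switched, so p is the middle locus and the order is w – p – co.
w–p: (289 + 33)/2410 = 0.1336; p–co: (308 + 33)/2410 = 0.1415.
Expected DCO frequency = 0.1336 × 0.1415 ≈ 0.01890; observed = 33/2410 ≈ 0.01369.
Coefficient of coincidence = 0.01369/0.01890 ≈ 0.72.

0.72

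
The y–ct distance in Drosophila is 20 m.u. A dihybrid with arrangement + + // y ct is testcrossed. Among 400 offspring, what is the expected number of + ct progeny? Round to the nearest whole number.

A map distance of 20 m.u. corresponds to a recombination frequency of 0.200.
The F1 is + + / y ct, so + ct is a recombinant gamete class with expected frequency r/2 = 0.200/2 = 0.1000.
Expected number = 0.1000 × 400 = 40.00 ≈ 40.

40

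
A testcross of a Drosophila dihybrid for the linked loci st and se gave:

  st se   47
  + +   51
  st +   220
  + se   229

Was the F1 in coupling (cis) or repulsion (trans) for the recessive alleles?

trans

The two most frequent classes are + se (229) and st + (220); these are the parental (non-recombinant) types.
So the F1 carried + se on one chromosome and st + on the other — the recessive alleles are on opposite chromosomes (trans / repulsion).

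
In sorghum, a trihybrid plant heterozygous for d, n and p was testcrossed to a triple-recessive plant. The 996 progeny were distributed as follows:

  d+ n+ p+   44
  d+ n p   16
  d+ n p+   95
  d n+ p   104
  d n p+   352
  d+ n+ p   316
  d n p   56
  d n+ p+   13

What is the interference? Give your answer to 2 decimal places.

The two most frequent reciprocal classes, d+ n+ p and d n p+, are the parental types, so the F1 was d+ n+ p / d n p+.
The two rarest classes, d+ n p and d n+ p+, are the double crossovers. Comparing them with the parentals, only the n allele has switched, so n is the middle locus and the order is d – n – p.
d–n: (199 + 29)/996 = 0.2289; n–p: (100 + 29)/996 = 0.1295.
Expected DCO frequency = 0.2289 × 0.1295 ≈ 0.02964; observed = 29/996 ≈ 0.02912.
Coefficient of coincidence = 0.02912/0.02964 ≈ 0.98; interference = 1 − 0.98 = 0.02.

0.02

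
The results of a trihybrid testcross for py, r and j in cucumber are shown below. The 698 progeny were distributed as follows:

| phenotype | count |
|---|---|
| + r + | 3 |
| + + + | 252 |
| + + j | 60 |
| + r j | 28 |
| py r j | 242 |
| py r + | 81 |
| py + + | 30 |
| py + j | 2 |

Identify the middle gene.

The two most frequent reciprocal classes, + + + and py r j, are the parental types, so the F1 was + + + / py r j.
The two rarest classes, + r + and py + j, are the double crossovers. Comparing them with the parentals, only the r allele has switched, so r is the middle locus and the order is j – r – py.

r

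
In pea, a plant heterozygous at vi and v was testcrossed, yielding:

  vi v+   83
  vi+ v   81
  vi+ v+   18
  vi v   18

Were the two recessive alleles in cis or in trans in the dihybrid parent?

trans

The two most frequent classes are vi+ v (81) and vi v+ (83); these are the parental (non-recombinant) types.
So the F1 carried vi+ v on one chromosome and vi v+ on the other — the recessive alleles are on opposite chromosomes (trans / repulsion).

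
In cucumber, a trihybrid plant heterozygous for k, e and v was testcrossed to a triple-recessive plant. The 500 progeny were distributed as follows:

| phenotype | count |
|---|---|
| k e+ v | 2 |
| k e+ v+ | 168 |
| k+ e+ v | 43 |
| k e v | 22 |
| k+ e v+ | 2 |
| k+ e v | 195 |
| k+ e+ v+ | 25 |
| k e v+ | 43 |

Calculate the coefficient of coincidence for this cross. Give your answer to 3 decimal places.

0.436

The two most frequent reciprocal classes, k e+ v+ and k+ e v, are the parental types, so the F1 was k e+ v+ / k+ e v.
The two rarest classes, k e+ v and k+ e v+, are the double crossovers. Comparing them with the parentals, only the v allele has switched, so v is the middle locus and the order is e – v – k.
e–v: (86 + 4)/500 = 0.1800; v–k: (47 + 4)/500 = 0.1020.
Expected DCO frequency = 0.1800 × 0.1020 ≈ 0.01836; observed = 4/500 ≈ 0.00800.
Coefficient of coincidence = 0.00800/0.01836 ≈ 0.436.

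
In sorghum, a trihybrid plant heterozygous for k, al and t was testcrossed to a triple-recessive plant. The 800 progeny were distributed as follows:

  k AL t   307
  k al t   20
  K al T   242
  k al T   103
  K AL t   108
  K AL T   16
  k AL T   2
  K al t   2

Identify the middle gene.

The two most frequent reciprocal classes, k AL t and K al T, are the parental types, so the F1 was k AL t / K al T.
The two rarest classes, k AL T and K al t, are the double crossovers. Comparing them with the parentals, only the t allele has switched, so t is the middle locus and the order is al – t – k.

t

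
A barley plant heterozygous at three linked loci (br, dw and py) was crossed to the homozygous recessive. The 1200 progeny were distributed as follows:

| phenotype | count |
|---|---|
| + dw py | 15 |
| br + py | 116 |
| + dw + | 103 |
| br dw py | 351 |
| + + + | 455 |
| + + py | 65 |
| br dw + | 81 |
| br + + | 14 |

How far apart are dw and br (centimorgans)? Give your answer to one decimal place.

The two most frequent reciprocal classes, + + + and br dw py, are the parental types, so the F1 was + + + / br dw py.
The two rarest classes, br + + and + dw py, are the double crossovers. Comparing them with the parentals, only the br allele has switched, so br is the middle locus and the order is dw – br – py.
Crossovers in the dw–br interval produce the single-crossover classes + dw + and br + py (103 + 116 = 219) plus the double crossovers (29).
RF(dw–br) = (219 + 29) / 1200 = 248/1200 = 0.2067 → 20.7 centimorgans.

20.7 centimorgans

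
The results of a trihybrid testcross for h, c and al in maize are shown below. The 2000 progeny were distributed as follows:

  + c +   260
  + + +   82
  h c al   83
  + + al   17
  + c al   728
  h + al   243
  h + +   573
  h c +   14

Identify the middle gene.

The two most frequent reciprocal classes, h + + and + c al, are the parental types, so the F1 was h + + / + c al.
The two rarest classes, h c + and + + al, are the double crossovers. Comparing them with the parentals, only the c allele has switched, so c is the middle locus and the order is al – c – h.

c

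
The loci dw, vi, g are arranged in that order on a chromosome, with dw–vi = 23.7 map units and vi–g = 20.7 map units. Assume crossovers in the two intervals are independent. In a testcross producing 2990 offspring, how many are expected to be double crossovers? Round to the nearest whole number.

Map distances give recombination frequencies of 0.237 and 0.207 for the two intervals.
With no interference, expected double-crossover frequency = 0.237 × 0.207 = 0.04906.
Expected number = 0.04906 × 2990 = 146.69 ≈ 147.

147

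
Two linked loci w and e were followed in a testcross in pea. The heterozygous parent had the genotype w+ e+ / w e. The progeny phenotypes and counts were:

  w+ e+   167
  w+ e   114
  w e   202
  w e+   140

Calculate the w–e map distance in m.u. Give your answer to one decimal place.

40.8 m.u.

The recombinant classes are w+ e and w e+: 114 + 140 = 254.
Recombination frequency = 254/623 = 0.4077 ≈ 40.8%, i.e. 40.8 m.u.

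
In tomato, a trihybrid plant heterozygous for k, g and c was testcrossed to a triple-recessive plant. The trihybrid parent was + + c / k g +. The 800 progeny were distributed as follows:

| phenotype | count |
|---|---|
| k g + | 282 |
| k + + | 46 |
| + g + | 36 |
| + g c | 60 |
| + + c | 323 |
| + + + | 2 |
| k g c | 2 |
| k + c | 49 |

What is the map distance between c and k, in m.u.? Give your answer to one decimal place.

11.1 m.u.

The two rarest classes, + + + and k g c, are the double crossovers. Comparing them with the parentals, only the c allele has switched, so c is the middle locus and the order is k – c – g.
Crossovers in the k–c interval produce the single-crossover classes k + c and + g + (49 + 36 = 85) plus the double crossovers (4).
RF(k–c) = (85 + 4) / 800 = 89/800 = 0.1113 → 11.1 m.u.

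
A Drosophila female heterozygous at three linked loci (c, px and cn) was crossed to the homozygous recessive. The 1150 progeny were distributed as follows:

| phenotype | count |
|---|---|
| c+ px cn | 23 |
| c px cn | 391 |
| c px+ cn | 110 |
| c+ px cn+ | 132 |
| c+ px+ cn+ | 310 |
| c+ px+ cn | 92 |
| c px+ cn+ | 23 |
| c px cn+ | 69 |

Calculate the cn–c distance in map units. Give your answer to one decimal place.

18.0 map units

The two most frequent reciprocal classes, c px cn and c+ px+ cn+, are the parental types, so the F1 was c px cn / c+ px+ cn+.
The two rarest classes, c+ px cn and c px+ cn+, are the double crossovers. Comparing them with the parentals, only the c allele has switched, so c is the middle locus and the order is cn – c – px.
Crossovers in the cn–c interval produce the single-crossover classes c px cn+ and c+ px+ cn (69 + 92 = 161) plus the double crossovers (46).
RF(cn–c) = (161 + 46) / 1150 = 207/1150 = 0.1800 → 18.0 map units.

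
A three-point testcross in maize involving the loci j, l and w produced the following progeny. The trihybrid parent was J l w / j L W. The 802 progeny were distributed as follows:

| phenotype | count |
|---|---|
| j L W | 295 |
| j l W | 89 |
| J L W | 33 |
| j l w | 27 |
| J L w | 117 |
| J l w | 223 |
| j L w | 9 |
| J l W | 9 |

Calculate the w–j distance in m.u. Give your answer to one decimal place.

9.7 m.u.

The two rarest classes, J l W and j L w, are the double crossovers. Comparing them with the parentals, only the w allele has switched, so w is the middle locus and the order is l – w – j.
Crossovers in the w–j interval produce the single-crossover classes j l w and J L W (27 + 33 = 60) plus the double crossovers (18).
RF(w–j) = (60 + 18) / 802 = 78/802 = 0.0973 → 9.7 m.u.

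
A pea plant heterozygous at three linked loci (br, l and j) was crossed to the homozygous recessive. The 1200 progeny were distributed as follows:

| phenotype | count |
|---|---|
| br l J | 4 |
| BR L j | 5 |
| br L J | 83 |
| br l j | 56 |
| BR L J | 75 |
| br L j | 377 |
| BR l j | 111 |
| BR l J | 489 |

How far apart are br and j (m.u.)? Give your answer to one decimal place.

The two most frequent reciprocal classes, BR l J and br L j, are the parental types, so the F1 was BR l J / br L j.
The two rarest classes, br l J and BR L j, are the double crossovers. Comparing them with the parentals, only the br allele has switched, so br is the middle locus and the order is j – br – l.
Crossovers in the j–br interval produce the single-crossover classes BR l j and br L J (111 + 83 = 194) plus the double crossovers (9).
RF(j–br) = (194 + 9) / 1200 = 203/1200 = 0.1692 → 16.9 m.u.

16.9 m.u.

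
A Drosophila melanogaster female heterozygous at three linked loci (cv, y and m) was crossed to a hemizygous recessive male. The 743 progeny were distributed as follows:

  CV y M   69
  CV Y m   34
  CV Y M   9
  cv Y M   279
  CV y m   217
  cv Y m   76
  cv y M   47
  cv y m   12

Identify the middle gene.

cv

The two most frequent reciprocal classes, CV y m and cv Y M, are the parental types, so the F1 was CV y m / cv Y M.
The two rarest classes, cv y m and CV Y M, are the double crossovers. Comparing them with the parentals, only the cv allele has switched, so cv is the middle locus and the order is y – cv – m.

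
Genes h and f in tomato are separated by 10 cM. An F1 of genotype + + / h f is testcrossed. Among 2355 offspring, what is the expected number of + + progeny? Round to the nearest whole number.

A map distance of 10 cM corresponds to a recombination frequency of 0.100.
The F1 is + + / h f, so + + is a parental gamete class with expected frequency (1 − r)/2 = 0.900/2 = 0.4500.
Expected number = 0.4500 × 2355 = 1059.75 ≈ 1060.

1060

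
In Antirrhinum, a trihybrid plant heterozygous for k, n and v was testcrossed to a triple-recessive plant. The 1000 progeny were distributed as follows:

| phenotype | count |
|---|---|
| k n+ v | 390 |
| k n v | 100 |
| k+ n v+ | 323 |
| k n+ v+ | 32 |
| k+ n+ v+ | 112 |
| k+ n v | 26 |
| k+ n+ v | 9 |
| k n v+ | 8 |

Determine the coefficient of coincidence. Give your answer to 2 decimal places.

The two most frequent reciprocal classes, k n+ v and k+ n v+, are the parental types, so the F1 was k n+ v / k+ n v+.
The two rarest classes, k+ n+ v and k n v+, are the double crossovers. Comparing them with the parentals, only the k allele has switched, so k is the middle locus and the order is n – k – v.
n–k: (212 + 17)/1000 = 0.2290; k–v: (58 + 17)/1000 = 0.0750.
Expected DCO frequency = 0.2290 × 0.0750 ≈ 0.01717; observed = 17/1000 ≈ 0.01700.
Coefficient of coincidence = 0.01700/0.01717 ≈ 0.99.

0.99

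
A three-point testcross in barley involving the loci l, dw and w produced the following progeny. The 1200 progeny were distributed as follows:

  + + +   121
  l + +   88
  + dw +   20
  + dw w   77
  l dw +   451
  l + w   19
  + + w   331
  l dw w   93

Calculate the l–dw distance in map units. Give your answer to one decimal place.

The two most frequent reciprocal classes, l dw + and + + w, are the parental types, so the F1 was l dw + / + + w.
The two rarest classes, + dw + and l + w, are the double crossovers. Comparing them with the parentals, only the l allele has switched, so l is the middle locus and the order is w – l – dw.
Crossovers in the l–dw interval produce the single-crossover classes l + + and + dw w (88 + 77 = 165) plus the double crossovers (39).
RF(l–dw) = (165 + 39) / 1200 = 204/1200 = 0.1700 → 17.0 map units.

17.0 map units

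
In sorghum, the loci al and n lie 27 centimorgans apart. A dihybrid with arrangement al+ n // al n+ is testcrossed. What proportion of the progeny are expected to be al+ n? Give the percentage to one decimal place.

A map distance of 27 centimorgans corresponds to a recombination frequency of 0.270.
The F1 is al+ n / al n+, so al+ n is a parental gamete class with expected frequency (1 − r)/2 = 0.730/2 = 0.3650.
That is 0.3650 = 36.5% of the progeny.

36.5%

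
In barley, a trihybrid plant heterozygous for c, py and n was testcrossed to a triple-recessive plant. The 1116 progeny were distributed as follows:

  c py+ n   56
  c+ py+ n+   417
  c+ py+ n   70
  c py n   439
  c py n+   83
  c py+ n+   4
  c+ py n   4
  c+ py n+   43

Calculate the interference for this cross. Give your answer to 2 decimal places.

The two most frequent reciprocal classes, c py n and c+ py+ n+, are the parental types, so the F1 was c py n / c+ py+ n+.
The two rarest classes, c+ py n and c py+ n+, are the double crossovers. Comparing them with the parentals, only the c allele has switched, so c is the middle locus and the order is n – c – py.
n–c: (153 + 8)/1116 = 0.1443; c–py: (99 + 8)/1116 = 0.0959.
Expected DCO frequency = 0.1443 × 0.0959 ≈ 0.01384; observed = 8/1116 ≈ 0.00717.
Coefficient of coincidence = 0.00717/0.01384 ≈ 0.52; interference = 1 − 0.52 = 0.48.

0.48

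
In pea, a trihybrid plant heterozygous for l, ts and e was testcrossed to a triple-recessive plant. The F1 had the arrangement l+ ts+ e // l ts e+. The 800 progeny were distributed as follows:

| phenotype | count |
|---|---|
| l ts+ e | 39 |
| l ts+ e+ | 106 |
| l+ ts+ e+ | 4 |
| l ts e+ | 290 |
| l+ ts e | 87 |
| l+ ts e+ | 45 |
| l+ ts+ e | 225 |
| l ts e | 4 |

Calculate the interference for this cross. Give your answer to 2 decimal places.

0.65

The two rarest classes, l+ ts+ e+ and l ts e, are the double crossovers. Comparing them with the parentals, only the e allele has switched, so e is the middle locus and the order is ts – e – l.
ts–e: (193 + 8)/800 = 0.2512; e–l: (84 + 8)/800 = 0.1150.
Expected DCO frequency = 0.2512 × 0.1150 ≈ 0.02889; observed = 8/800 ≈ 0.01000.
Coefficient of coincidence = 0.01000/0.02889 ≈ 0.35; interference = 1 − 0.35 = 0.65.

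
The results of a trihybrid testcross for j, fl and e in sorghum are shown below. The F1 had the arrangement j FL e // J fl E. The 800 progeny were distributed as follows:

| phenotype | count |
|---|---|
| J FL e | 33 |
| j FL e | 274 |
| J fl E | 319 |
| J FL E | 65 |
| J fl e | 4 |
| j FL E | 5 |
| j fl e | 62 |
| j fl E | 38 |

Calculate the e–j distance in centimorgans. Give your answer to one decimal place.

The two rarest classes, j FL E and J fl e, are the double crossovers. Comparing them with the parentals, only the e allele has switched, so e is the middle locus and the order is fl – e – j.
Crossovers in the e–j interval produce the single-crossover classes J FL e and j fl E (33 + 38 = 71) plus the double crossovers (9).
RF(e–j) = (71 + 9) / 800 = 80/800 = 0.1000 → 10.0 centimorgans.

10.0 centimorgans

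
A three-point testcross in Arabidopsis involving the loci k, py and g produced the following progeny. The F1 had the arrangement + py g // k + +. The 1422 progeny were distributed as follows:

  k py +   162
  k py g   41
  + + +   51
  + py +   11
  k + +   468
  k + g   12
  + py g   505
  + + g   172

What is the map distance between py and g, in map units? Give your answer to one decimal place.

25.1 map units

The two rarest classes, + py + and k + g, are the double crossovers. Comparing them with the parentals, only the g allele has switched, so g is the middle locus and the order is py – g – k.
Crossovers in the py–g interval produce the single-crossover classes + + g and k py + (172 + 162 = 334) plus the double crossovers (23).
RF(py–g) = (334 + 23) / 1422 = 357/1422 = 0.2511 → 25.1 map units.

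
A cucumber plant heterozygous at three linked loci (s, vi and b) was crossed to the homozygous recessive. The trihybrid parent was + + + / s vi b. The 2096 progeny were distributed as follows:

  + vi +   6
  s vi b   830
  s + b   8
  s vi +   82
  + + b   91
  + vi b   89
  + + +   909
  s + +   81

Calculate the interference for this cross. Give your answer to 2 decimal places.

0.15

The two rarest classes, + vi + and s + b, are the double crossovers. Comparing them with the parentals, only the vi allele has switched, so vi is the middle locus and the order is s – vi – b.
s–vi: (170 + 14)/2096 = 0.0878; vi–b: (173 + 14)/2096 = 0.0892.
Expected DCO frequency = 0.0878 × 0.0892 ≈ 0.00783; observed = 14/2096 ≈ 0.00668.
Coefficient of coincidence = 0.00668/0.00783 ≈ 0.85; interference = 1 − 0.85 = 0.15.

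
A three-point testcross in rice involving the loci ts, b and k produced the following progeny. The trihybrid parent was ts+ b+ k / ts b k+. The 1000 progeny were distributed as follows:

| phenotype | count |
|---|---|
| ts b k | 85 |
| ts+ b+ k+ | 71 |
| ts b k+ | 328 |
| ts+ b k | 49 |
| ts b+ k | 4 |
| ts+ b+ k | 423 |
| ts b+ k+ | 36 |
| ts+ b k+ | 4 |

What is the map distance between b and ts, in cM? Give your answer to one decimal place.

The two rarest classes, ts b+ k and ts+ b k+, are the double crossovers. Comparing them with the parentals, only the ts allele has switched, so ts is the middle locus and the order is k – ts – b.
Crossovers in the ts–b interval produce the single-crossover classes ts+ b k and ts b+ k+ (49 + 36 = 85) plus the double crossovers (8).
RF(ts–b) = (85 + 8) / 1000 = 93/1000 = 0.0930 → 9.3 cM.

9.3 cM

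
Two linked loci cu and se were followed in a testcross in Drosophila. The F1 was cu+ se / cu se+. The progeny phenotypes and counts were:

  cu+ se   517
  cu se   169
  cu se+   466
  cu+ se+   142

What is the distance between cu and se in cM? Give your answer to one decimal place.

24.0 cM

The recombinant classes are cu+ se+ and cu se: 142 + 169 = 311.
Recombination frequency = 311/1294 = 0.2403 ≈ 24.0%, i.e. 24.0 cM.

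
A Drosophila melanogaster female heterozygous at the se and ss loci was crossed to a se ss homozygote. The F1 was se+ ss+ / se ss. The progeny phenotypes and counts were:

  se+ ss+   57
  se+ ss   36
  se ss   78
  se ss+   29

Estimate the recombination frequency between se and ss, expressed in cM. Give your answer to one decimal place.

The recombinant classes are se+ ss and se ss+: 36 + 29 = 65.
Recombination frequency = 65/200 = 0.3250 ≈ 32.5%, i.e. 32.5 cM.

32.5 cM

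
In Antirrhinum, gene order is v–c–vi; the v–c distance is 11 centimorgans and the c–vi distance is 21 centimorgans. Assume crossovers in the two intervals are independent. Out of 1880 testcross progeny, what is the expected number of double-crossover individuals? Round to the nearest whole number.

43

Map distances give recombination frequencies of 0.110 and 0.210 for the two intervals.
With no interference, expected double-crossover frequency = 0.110 × 0.210 = 0.02310.
Expected number = 0.02310 × 1880 = 43.43 ≈ 43.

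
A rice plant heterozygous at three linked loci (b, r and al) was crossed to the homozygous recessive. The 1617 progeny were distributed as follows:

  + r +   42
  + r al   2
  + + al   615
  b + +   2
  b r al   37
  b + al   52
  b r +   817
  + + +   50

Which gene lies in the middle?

r

The two most frequent reciprocal classes, + + al and b r +, are the parental types, so the F1 was + + al / b r +.
The two rarest classes, + r al and b + +, are the double crossovers. Comparing them with the parentals, only the r allele has switched, so r is the middle locus and the order is al – r – b.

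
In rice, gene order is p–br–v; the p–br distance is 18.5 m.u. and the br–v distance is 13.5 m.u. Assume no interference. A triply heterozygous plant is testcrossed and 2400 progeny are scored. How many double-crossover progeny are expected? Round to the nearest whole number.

Map distances give recombination frequencies of 0.185 and 0.135 for the two intervals.
With no interference, expected double-crossover frequency = 0.185 × 0.135 = 0.02498.
Expected number = 0.02498 × 2400 = 59.94 ≈ 60.

60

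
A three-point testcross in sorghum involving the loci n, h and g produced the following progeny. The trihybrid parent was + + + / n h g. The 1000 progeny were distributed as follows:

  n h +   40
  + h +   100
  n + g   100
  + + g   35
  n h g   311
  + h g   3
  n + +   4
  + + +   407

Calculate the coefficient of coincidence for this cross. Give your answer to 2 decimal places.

0.41

The two rarest classes, n + + and + h g, are the double crossovers. Comparing them with the parentals, only the n allele has switched, so n is the middle locus and the order is h – n – g.
h–n: (200 + 7)/1000 = 0.2070; n–g: (75 + 7)/1000 = 0.0820.
Expected DCO frequency = 0.2070 × 0.0820 ≈ 0.01697; observed = 7/1000 ≈ 0.00700.
Coefficient of coincidence = 0.00700/0.01697 ≈ 0.41.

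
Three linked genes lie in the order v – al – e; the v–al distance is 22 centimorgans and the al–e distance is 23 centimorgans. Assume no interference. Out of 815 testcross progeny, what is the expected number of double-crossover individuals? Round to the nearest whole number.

41

Map distances give recombination frequencies of 0.220 and 0.230 for the two intervals.
With no interference, expected double-crossover frequency = 0.220 × 0.230 = 0.05060.
Expected number = 0.05060 × 815 = 41.24 ≈ 41.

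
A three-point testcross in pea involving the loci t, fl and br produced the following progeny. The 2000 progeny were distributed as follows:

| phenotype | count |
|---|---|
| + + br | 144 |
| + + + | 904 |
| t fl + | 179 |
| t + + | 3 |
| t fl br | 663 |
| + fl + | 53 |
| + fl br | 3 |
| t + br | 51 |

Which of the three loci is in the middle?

The two most frequent reciprocal classes, + + + and t fl br, are the parental types, so the F1 was + + + / t fl br.
The two rarest classes, t + + and + fl br, are the double crossovers. Comparing them with the parentals, only the t allele has switched, so t is the middle locus and the order is fl – t – br.

t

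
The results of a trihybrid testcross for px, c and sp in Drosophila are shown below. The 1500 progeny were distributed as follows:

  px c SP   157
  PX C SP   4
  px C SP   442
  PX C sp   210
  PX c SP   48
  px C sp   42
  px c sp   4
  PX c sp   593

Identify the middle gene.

The two most frequent reciprocal classes, px C SP and PX c sp, are the parental types, so the F1 was px C SP / PX c sp.
The two rarest classes, PX C SP and px c sp, are the double crossovers. Comparing them with the parentals, only the px allele has switched, so px is the middle locus and the order is c – px – sp.

px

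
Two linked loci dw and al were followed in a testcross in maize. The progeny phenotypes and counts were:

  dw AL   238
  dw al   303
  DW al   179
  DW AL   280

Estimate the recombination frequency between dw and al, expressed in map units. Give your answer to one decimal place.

The two most frequent classes, DW AL (280) and dw al (303), are the parental types, so the F1 was DW AL / dw al.
The recombinant classes are DW al and dw AL: 179 + 238 = 417.
Recombination frequency = 417/1000 = 0.4170 ≈ 41.7%, i.e. 41.7 map units.

41.7 map units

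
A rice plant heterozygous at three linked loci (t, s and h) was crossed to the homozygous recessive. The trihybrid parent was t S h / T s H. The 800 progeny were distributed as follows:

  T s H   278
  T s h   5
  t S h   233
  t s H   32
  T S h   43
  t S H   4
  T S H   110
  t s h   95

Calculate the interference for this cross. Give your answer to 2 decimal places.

The two rarest classes, t S H and T s h, are the double crossovers. Comparing them with the parentals, only the h allele has switched, so h is the middle locus and the order is s – h – t.
s–h: (205 + 9)/800 = 0.2675; h–t: (75 + 9)/800 = 0.1050.
Expected DCO frequency = 0.2675 × 0.1050 ≈ 0.02809; observed = 9/800 ≈ 0.01125.
Coefficient of coincidence = 0.01125/0.02809 ≈ 0.40; interference = 1 − 0.40 = 0.60.

0.60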